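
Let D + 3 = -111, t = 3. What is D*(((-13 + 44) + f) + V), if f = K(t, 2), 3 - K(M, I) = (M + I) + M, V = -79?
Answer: 6042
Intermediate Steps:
K(M, I) = 3 - I - 2*M (K(M, I) = 3 - ((M + I) + M) = 3 - ((I + M) + M) = 3 - (I + 2*M) = 3 + (-I - 2*M) = 3 - I - 2*M)
f = -5 (f = 3 - 1*2 - 2*3 = 3 - 2 - 6 = -5)
D = -114 (D = -3 - 111 = -114)
D*(((-13 + 44) + f) + V) = -114*(((-13 + 44) - 5) - 79) = -114*((31 - 5) - 79) = -114*(26 - 79) = -114*(-53) = 6042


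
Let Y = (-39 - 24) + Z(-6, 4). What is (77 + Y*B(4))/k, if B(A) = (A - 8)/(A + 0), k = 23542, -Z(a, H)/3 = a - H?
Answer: 55/11771 ≈ 0.0046725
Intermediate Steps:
Z(a, H) = -3*a + 3*H (Z(a, H) = -3*(a - H) = -3*a + 3*H)
B(A) = (-8 + A)/A
Y = -33 (Y = (-39 - 24) + (-3*(-6) + 3*4) = -63 + (18 + 12) = -63 + 30 = -33)
(77 + Y*B(4))/k = (77 - 33*(-8 + 4)/4)/23542 = (77 - 33*(-4)/4)*(1/23542) = (77 - 33*(-1))*(1/23542) = (77 + 33)*(1/23542) = 110*(1/23542) = 55/11771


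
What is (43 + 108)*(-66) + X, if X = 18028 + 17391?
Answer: 25453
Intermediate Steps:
X = 35419
(43 + 108)*(-66) + X = (43 + 108)*(-66) + 35419 = 151*(-66) + 35419 = -9966 + 35419 = 25453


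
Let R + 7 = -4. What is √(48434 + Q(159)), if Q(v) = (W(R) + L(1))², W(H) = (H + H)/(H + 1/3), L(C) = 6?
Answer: √12415745/16 ≈ 220.22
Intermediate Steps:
R = -11 (R = -7 - 4 = -11)
W(H) = 2*H/(⅓ + H) (W(H) = (2*H)/(H + ⅓) = (2*H)/(⅓ + H) = 2*H/(⅓ + H))
Q(v) = 16641/256 (Q(v) = (6*(-11)/(1 + 3*(-11)) + 6)² = (6*(-11)/(1 - 33) + 6)² = (6*(-11)/(-32) + 6)² = (6*(-11)*(-1/32) + 6)² = (33/16 + 6)² = (129/16)² = 16641/256)
√(48434 + Q(159)) = √(48434 + 16641/256) = √(12415745/256) = √12415745/16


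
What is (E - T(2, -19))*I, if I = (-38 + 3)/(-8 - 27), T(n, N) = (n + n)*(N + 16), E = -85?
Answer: -73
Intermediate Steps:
T(n, N) = 2*n*(16 + N) (T(n, N) = (2*n)*(16 + N) = 2*n*(16 + N))
I = 1 (I = -35/(-35) = -35*(-1/35) = 1)
(E - T(2, -19))*I = (-85 - 2*2*(16 - 19))*1 = (-85 - 2*2*(-3))*1 = (-85 - 1*(-12))*1 = (-85 + 12)*1 = -73*1 = -73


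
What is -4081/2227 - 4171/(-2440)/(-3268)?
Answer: -756996659/412974880 ≈ -1.8330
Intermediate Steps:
-4081/2227 - 4171/(-2440)/(-3268) = -4081*1/2227 - 4171*(-1/2440)*(-1/3268) = -4081/2227 + (4171/2440)*(-1/3268) = -4081/2227 - 97/185440 = -756996659/412974880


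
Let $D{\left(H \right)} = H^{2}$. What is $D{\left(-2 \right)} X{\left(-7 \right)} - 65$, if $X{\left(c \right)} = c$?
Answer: $-93$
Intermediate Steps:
$D{\left(-2 \right)} X{\left(-7 \right)} - 65 = \left(-2\right)^{2} \left(-7\right) - 65 = 4 \left(-7\right) - 65 = -28 - 65 = -93$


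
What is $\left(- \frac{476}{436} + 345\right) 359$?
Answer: $\frac{13457474}{109} \approx 1.2346 \cdot 10^{5}$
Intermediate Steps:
$\left(- \frac{476}{436} + 345\right) 359 = \left(\left(-476\right) \frac{1}{436} + 345\right) 359 = \left(- \frac{119}{109} + 345\right) 359 = \frac{37486}{109} \cdot 359 = \frac{13457474}{109}$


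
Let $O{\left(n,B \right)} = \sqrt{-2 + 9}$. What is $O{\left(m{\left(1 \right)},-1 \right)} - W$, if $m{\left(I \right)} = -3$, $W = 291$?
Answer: $-291 + \sqrt{7} \approx -288.35$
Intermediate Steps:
$O{\left(n,B \right)} = \sqrt{7}$
$O{\left(m{\left(1 \right)},-1 \right)} - W = \sqrt{7} - 291 = -291 + \sqrt{7}$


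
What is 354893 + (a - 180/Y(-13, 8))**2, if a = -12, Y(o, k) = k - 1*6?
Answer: 365297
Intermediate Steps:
Y(o, k) = -6 + k (Y(o, k) = k - 6 = -6 + k)
354893 + (a - 180/Y(-13, 8))**2 = 354893 + (-12 - 180/(-6 + 8))**2 = 354893 + (-12 - 180/2)**2 = 354893 + (-12 - 180*1/2)**2 = 354893 + (-12 - 90)**2 = 354893 + (-102)**2 = 354893 + 10404 = 365297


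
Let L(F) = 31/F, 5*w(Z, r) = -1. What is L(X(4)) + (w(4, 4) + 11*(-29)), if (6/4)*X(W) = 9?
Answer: -9421/30 ≈ -314.03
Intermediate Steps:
w(Z, r) = -⅕ (w(Z, r) = (⅕)*(-1) = -⅕)
X(W) = 6 (X(W) = (⅔)*9 = 6)
L(X(4)) + (w(4, 4) + 11*(-29)) = 31/6 + (-⅕ + 11*(-29)) = 31*(⅙) + (-⅕ - 319) = 31/6 - 1596/5 = -9421/30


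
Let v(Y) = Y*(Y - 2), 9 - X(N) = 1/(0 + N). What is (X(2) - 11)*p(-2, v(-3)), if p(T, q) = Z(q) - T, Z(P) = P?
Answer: -85/2 ≈ -42.500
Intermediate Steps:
X(N) = 9 - 1/N (X(N) = 9 - 1/(0 + N) = 9 - 1/N)
v(Y) = Y*(-2 + Y)
p(T, q) = q - T
(X(2) - 11)*p(-2, v(-3)) = ((9 - 1/2) - 11)*(-3*(-2 - 3) - 1*(-2)) = ((9 - 1*1/2) - 11)*(-3*(-5) + 2) = ((9 - 1/2) - 11)*(15 + 2) = (17/2 - 11)*17 = -5/2*17 = -85/2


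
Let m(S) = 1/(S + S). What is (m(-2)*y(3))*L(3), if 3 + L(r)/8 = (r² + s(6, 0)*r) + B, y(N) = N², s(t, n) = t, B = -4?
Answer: -360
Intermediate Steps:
L(r) = -56 + 8*r² + 48*r (L(r) = -24 + 8*((r² + 6*r) - 4) = -24 + 8*(-4 + r² + 6*r) = -24 + (-32 + 8*r² + 48*r) = -56 + 8*r² + 48*r)
m(S) = 1/(2*S)
(m(-2)*y(3))*L(3) = (((½)/(-2))*3²)*(-56 + 8*3² + 48*3) = (((½)*(-½))*9)*(-56 + 8*9 + 144) = (-¼*9)*(-56 + 72 + 144) = -9/4*160 = -360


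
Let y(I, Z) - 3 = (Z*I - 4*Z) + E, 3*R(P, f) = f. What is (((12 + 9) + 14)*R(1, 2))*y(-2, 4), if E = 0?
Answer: -490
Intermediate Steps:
R(P, f) = f/3
y(I, Z) = 3 - 4*Z + I*Z (y(I, Z) = 3 + ((Z*I - 4*Z) + 0) = 3 + ((I*Z - 4*Z) + 0) = 3 + ((-4*Z + I*Z) + 0) = 3 + (-4*Z + I*Z) = 3 - 4*Z + I*Z)
(((12 + 9) + 14)*R(1, 2))*y(-2, 4) = (((12 + 9) + 14)*((1/3)*2))*(3 - 4*4 - 2*4) = ((21 + 14)*(2/3))*(3 - 16 - 8) = (35*(2/3))*(-21) = (70/3)*(-21) = -490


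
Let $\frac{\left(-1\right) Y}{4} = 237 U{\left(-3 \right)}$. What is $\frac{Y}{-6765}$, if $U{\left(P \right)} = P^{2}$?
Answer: $\frac{2844}{2255} \approx 1.2612$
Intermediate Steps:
$Y = -8532$ ($Y = - 4 \cdot 237 \left(-3\right)^{2} = - 4 \cdot 237 \cdot 9 = \left(-4\right) 2133 = -8532$)
$\frac{Y}{-6765} = - \frac{8532}{-6765} = \left(-8532\right) \left(- \frac{1}{6765}\right) = \frac{2844}{2255}$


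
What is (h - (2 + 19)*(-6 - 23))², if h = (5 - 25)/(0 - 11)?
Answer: 45144961/121 ≈ 3.7310e+5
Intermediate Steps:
h = 20/11 (h = -20/(-11) = -20*(-1/11) = 20/11 ≈ 1.8182)
(h - (2 + 19)*(-6 - 23))² = (20/11 - (2 + 19)*(-6 - 23))² = (20/11 - 21*(-29))² = (20/11 - 1*(-609))² = (20/11 + 609)² = (6719/11)² = 45144961/121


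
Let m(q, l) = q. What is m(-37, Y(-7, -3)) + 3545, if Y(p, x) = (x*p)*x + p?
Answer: 3508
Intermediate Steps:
Y(p, x) = p + p*x**2 (Y(p, x) = (p*x)*x + p = p*x**2 + p = p + p*x**2)
m(-37, Y(-7, -3)) + 3545 = -37 + 3545 = 3508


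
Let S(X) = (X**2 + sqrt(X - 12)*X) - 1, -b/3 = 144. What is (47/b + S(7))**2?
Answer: 382311841/186624 + 144823*I*sqrt(5)/216 ≈ 2048.6 + 1499.2*I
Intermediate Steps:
b = -432 (b = -3*144 = -432)
S(X) = -1 + X**2 + X*sqrt(-12 + X) (S(X) = (X**2 + sqrt(-12 + X)*X) - 1 = (X**2 + X*sqrt(-12 + X)) - 1 = -1 + X**2 + X*sqrt(-12 + X))
(47/b + S(7))**2 = (47/(-432) + (-1 + 7**2 + 7*sqrt(-12 + 7)))**2 = (47*(-1/432) + (-1 + 49 + 7*sqrt(-5)))**2 = (-47/432 + (-1 + 49 + 7*(I*sqrt(5))))**2 = (-47/432 + (-1 + 49 + 7*I*sqrt(5)))**2 = (-47/432 + (48 + 7*I*sqrt(5)))**2 = (20689/432 + 7*I*sqrt(5))**2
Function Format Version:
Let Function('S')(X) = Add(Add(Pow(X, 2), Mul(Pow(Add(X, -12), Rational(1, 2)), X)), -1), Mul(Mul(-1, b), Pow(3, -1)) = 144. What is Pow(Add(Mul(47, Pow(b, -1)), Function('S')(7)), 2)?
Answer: Add(Rational(382311841, 186624), Mul(Rational(144823, 216), I, Pow(5, Rational(1, 2)))) ≈ Add(2048.6, Mul(1499.2, I))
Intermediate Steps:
b = -432 (b = Mul(-3, 144) = -432)
Function('S')(X) = Add(-1, Pow(X, 2), Mul(X, Pow(Add(-12, X), Rational(1, 2)))) (Function('S')(X) = Add(Add(Pow(X, 2), Mul(Pow(Add(-12, X), Rational(1, 2)), X)), -1) = Add(Add(Pow(X, 2), Mul(X, Pow(Add(-12, X), Rational(1, 2)))), -1) = Add(-1, Pow(X, 2), Mul(X, Pow(Add(-12, X), Rational(1, 2)))))
Pow(Add(Mul(47, Pow(b, -1)), Function('S')(7)), 2) = Pow(Add(Mul(47, Pow(-432, -1)), Add(-1, Pow(7, 2), Mul(7, Pow(Add(-12, 7), Rational(1, 2))))), 2) = Pow(Add(Mul(47, Rational(-1, 432)), Add(-1, 49, Mul(7, Pow(-5, Rational(1, 2))))), 2) = Pow(Add(Rational(-47, 432), Add(-1, 49, Mul(7, Mul(I, Pow(5, Rational(1, 2)))))), 2) = Pow(Add(Rational(-47, 432), Add(-1, 49, Mul(7, I, Pow(5, Rational(1, 2))))), 2) = Pow(Add(Rational(-47, 432), Add(48, Mul(7, I, Pow(5, Rational(1, 2))))), 2) = Pow(Add(Rational(20689, 432), Mul(7, I, Pow(5, Rational(1, 2)))), 2)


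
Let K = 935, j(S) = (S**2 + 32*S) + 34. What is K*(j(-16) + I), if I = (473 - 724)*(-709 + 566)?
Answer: 33352385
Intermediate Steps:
j(S) = 34 + S**2 + 32*S
I = 35893 (I = -251*(-143) = 35893)
K*(j(-16) + I) = 935*((34 + (-16)**2 + 32*(-16)) + 35893) = 935*((34 + 256 - 512) + 35893) = 935*(-222 + 35893) = 935*35671 = 33352385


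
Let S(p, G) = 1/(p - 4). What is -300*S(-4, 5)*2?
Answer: 75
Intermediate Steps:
S(p, G) = 1/(-4 + p)
-300*S(-4, 5)*2 = -300*2/(-4 - 4) = -300*2/(-8) = -(-75)*2/2 = -300*(-¼) = 75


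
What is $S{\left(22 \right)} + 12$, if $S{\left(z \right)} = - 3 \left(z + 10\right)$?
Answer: $-84$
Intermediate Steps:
$S{\left(z \right)} = -30 - 3 z$ ($S{\left(z \right)} = - 3 \left(10 + z\right) = -30 - 3 z$)
$S{\left(22 \right)} + 12 = \left(-30 - 66\right) + 12 = -96 + 12 = -84$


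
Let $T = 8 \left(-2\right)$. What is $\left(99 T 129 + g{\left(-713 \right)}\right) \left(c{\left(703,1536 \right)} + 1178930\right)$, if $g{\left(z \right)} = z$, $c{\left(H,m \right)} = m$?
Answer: $-242053372834$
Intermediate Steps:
$T = -16$
$\left(99 T 129 + g{\left(-713 \right)}\right) \left(c{\left(703,1536 \right)} + 1178930\right) = \left(99 \left(-16\right) 129 - 713\right) \left(1536 + 1178930\right) = \left(\left(-1584\right) 129 - 713\right) 1180466 = \left(-204336 - 713\right) 1180466 = \left(-205049\right) 1180466 = -242053372834$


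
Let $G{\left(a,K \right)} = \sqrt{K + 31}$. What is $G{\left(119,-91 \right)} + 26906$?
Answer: $26906 + 2 i \sqrt{15} \approx 26906.0 + 7.746 i$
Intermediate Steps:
$G{\left(a,K \right)} = \sqrt{31 + K}$
$G{\left(119,-91 \right)} + 26906 = \sqrt{31 - 91} + 26906 = \sqrt{-60} + 26906 = 2 i \sqrt{15} + 26906 = 26906 + 2 i \sqrt{15}$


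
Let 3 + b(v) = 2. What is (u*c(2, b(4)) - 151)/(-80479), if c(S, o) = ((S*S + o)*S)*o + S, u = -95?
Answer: -229/80479 ≈ -0.0028455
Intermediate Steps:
b(v) = -1 (b(v) = -3 + 2 = -1)
c(S, o) = S + S*o*(o + S²) (c(S, o) = ((S² + o)*S)*o + S = ((o + S²)*S)*o + S = (S*(o + S²))*o + S = S*o*(o + S²) + S = S + S*o*(o + S²))
(u*c(2, b(4)) - 151)/(-80479) = (-190*(1 + (-1)² - 1*2²) - 151)/(-80479) = (-190*(1 + 1 - 1*4) - 151)*(-1/80479) = (-190*(1 + 1 - 4) - 151)*(-1/80479) = (-190*(-2) - 151)*(-1/80479) = (-95*(-4) - 151)*(-1/80479) = (380 - 151)*(-1/80479) = 229*(-1/80479) = -229/80479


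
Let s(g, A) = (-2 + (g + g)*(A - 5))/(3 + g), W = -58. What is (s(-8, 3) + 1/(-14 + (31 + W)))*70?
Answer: -17290/41 ≈ -421.71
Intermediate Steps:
s(g, A) = (-2 + 2*g*(-5 + A))/(3 + g) (s(g, A) = (-2 + (2*g)*(-5 + A))/(3 + g) = (-2 + 2*g*(-5 + A))/(3 + g))
(s(-8, 3) + 1/(-14 + (31 + W)))*70 = (2*(-1 - 5*(-8) + 3*(-8))/(3 - 8) + 1/(-14 + (31 - 58)))*70 = (2*(-1 + 40 - 24)/(-5) + 1/(-14 - 27))*70 = (2*(-⅕)*15 + 1/(-41))*70 = (-6 - 1/41)*70 = -247/41*70 = -17290/41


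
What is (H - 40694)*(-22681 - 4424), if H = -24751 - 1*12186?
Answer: 2104188255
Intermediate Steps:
H = -36937 (H = -24751 - 12186 = -36937)
(H - 40694)*(-22681 - 4424) = (-36937 - 40694)*(-22681 - 4424) = -77631*(-27105) = 2104188255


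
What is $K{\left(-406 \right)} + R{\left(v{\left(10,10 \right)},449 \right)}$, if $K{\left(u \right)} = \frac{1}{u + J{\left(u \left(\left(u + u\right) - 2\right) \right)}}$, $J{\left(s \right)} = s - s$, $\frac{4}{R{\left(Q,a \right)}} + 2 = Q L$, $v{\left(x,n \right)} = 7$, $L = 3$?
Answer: $\frac{1605}{7714} \approx 0.20806$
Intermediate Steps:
$R{\left(Q,a \right)} = \frac{4}{-2 + 3 Q}$ ($R{\left(Q,a \right)} = \frac{4}{-2 + Q 3} = \frac{4}{-2 + 3 Q}$)
$J{\left(s \right)} = 0$
$K{\left(u \right)} = \frac{1}{u}$ ($K{\left(u \right)} = \frac{1}{u + 0} = \frac{1}{u}$)
$K{\left(-406 \right)} + R{\left(v{\left(10,10 \right)},449 \right)} = \frac{1}{-406} + \frac{4}{-2 + 3 \cdot 7} = - \frac{1}{406} + \frac{4}{-2 + 21} = - \frac{1}{406} + \frac{4}{19} = \frac{1605}{7714}$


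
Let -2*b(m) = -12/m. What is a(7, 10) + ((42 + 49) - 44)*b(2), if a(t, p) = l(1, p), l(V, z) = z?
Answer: 151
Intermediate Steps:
b(m) = 6/m (b(m) = -(-6)/m = 6/m)
a(t, p) = p
a(7, 10) + ((42 + 49) - 44)*b(2) = 10 + ((42 + 49) - 44)*(6/2) = 10 + (91 - 44)*(6*(½)) = 10 + 47*3 = 10 + 141 = 151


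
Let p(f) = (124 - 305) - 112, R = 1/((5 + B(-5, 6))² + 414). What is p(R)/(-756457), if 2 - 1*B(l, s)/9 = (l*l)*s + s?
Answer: 293/756457 ≈ 0.00038733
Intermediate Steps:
B(l, s) = 18 - 9*s - 9*s*l² (B(l, s) = 18 - 9*((l*l)*s + s) = 18 - 9*(l²*s + s) = 18 - 9*(s*l² + s) = 18 - 9*(s + s*l²) = 18 + (-9*s - 9*s*l²) = 18 - 9*s - 9*s*l²)
R = 1/1907575 (R = 1/((5 + (18 - 9*6 - 9*6*(-5)²))² + 414) = 1/((5 + (18 - 54 - 9*6*25))² + 414) = 1/((5 + (18 - 54 - 1350))² + 414) = 1/((5 - 1386)² + 414) = 1/((-1381)² + 414) = 1/(1907161 + 414) = 1/1907575 ≈ 5.2423e-7)
p(f) = -293 (p(f) = -181 - 112 = -293)
p(R)/(-756457) = -293/(-756457) = -293*(-1/756457) = 293/756457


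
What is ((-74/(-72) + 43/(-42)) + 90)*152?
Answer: 861878/63 ≈ 13681.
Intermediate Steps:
((-74/(-72) + 43/(-42)) + 90)*152 = ((-74*(-1/72) + 43*(-1/42)) + 90)*152 = ((37/36 - 43/42) + 90)*152 = (1/252 + 90)*152 = (22681/252)*152 = 861878/63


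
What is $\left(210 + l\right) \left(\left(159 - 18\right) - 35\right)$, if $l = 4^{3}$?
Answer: $29044$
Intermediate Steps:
$l = 64$
$\left(210 + l\right) \left(\left(159 - 18\right) - 35\right) = \left(210 + 64\right) \left(\left(159 - 18\right) - 35\right) = 274 \left(\left(159 - 18\right) - 35\right) = 274 \left(141 - 35\right) = 274 \cdot 106 = 29044$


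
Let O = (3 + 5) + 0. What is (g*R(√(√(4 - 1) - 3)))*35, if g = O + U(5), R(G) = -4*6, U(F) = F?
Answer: -10920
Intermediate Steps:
O = 8 (O = 8 + 0 = 8)
R(G) = -24
g = 13 (g = 8 + 5 = 13)
(g*R(√(√(4 - 1) - 3)))*35 = (13*(-24))*35 = -312*35 = -10920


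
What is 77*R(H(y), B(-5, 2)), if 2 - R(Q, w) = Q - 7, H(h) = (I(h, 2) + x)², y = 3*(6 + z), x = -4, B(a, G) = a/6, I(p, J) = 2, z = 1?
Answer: 385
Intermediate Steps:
B(a, G) = a/6 (B(a, G) = a*(⅙) = a/6)
y = 21 (y = 3*(6 + 1) = 3*7 = 21)
H(h) = 4 (H(h) = (2 - 4)² = (-2)² = 4)
R(Q, w) = 9 - Q (R(Q, w) = 2 - (Q - 7) = 2 - (-7 + Q) = 2 + (7 - Q) = 9 - Q)
77*R(H(y), B(-5, 2)) = 77*(9 - 1*4) = 77*(9 - 4) = 77*5 = 385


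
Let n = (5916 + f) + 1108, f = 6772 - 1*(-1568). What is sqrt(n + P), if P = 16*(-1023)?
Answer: 2*I*sqrt(251) ≈ 31.686*I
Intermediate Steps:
f = 8340 (f = 6772 + 1568 = 8340)
P = -16368
n = 15364 (n = (5916 + 8340) + 1108 = 14256 + 1108 = 15364)
sqrt(n + P) = sqrt(15364 - 16368) = sqrt(-1004) = 2*I*sqrt(251)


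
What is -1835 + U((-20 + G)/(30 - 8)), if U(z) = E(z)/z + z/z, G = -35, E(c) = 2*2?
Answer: -9178/5 ≈ -1835.6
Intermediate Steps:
E(c) = 4
U(z) = 1 + 4/z (U(z) = 4/z + z/z = 4/z + 1 = 1 + 4/z)
-1835 + U((-20 + G)/(30 - 8)) = -1835 + (4 + (-20 - 35)/(30 - 8))/(((-20 - 35)/(30 - 8))) = -1835 + (4 - 55/22)/((-55/22)) = -1835 + (4 - 55*1/22)/((-55*1/22)) = -1835 + (4 - 5/2)/(-5/2) = -1835 - ⅖*3/2 = -1835 - ⅗ = -9178/5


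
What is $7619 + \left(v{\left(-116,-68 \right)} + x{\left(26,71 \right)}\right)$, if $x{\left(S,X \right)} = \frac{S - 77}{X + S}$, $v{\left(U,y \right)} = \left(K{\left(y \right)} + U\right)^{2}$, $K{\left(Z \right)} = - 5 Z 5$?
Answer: $\frac{244117424}{97} \approx 2.5167 \cdot 10^{6}$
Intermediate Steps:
$K{\left(Z \right)} = - 25 Z$
$v{\left(U,y \right)} = \left(U - 25 y\right)^{2}$ ($v{\left(U,y \right)} = \left(- 25 y + U\right)^{2} = \left(U - 25 y\right)^{2}$)
$x{\left(S,X \right)} = \frac{-77 + S}{S + X}$
$7619 + \left(v{\left(-116,-68 \right)} + x{\left(26,71 \right)}\right) = 7619 + \left(\left(-116 - -1700\right)^{2} + \frac{-77 + 26}{26 + 71}\right) = 7619 + \left(\left(-116 + 1700\right)^{2} + \frac{1}{97} \left(-51\right)\right) = 7619 + \left(1584^{2} + \frac{1}{97} \left(-51\right)\right) = 7619 + \left(2509056 - \frac{51}{97}\right) = 7619 + \frac{243378381}{97} = \frac{244117424}{97}$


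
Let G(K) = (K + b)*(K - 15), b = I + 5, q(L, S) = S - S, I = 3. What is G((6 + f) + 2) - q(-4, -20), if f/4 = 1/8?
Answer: -429/4 ≈ -107.25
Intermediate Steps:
q(L, S) = 0
b = 8 (b = 3 + 5 = 8)
f = ½ (f = 4/8 = 4*(⅛) = ½ ≈ 0.50000)
G(K) = (-15 + K)*(8 + K) (G(K) = (K + 8)*(K - 15) = (8 + K)*(-15 + K) = (-15 + K)*(8 + K))
G((6 + f) + 2) - q(-4, -20) = (-120 + ((6 + ½) + 2)² - 7*((6 + ½) + 2)) - 1*0 = (-120 + (13/2 + 2)² - 7*(13/2 + 2)) + 0 = (-120 + (17/2)² - 7*17/2) + 0 = (-120 + 289/4 - 119/2) + 0 = -429/4 + 0 = -429/4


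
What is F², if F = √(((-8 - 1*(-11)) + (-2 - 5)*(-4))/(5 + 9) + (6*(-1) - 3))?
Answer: -95/14 ≈ -6.7857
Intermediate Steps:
F = I*√1330/14 (F = √(((-8 + 11) - 7*(-4))/14 + (-6 - 3)) = √((3 + 28)*(1/14) - 9) = √(31*(1/14) - 9) = √(31/14 - 9) = √(-95/14) = I*√1330/14 ≈ 2.6049*I)
F² = (I*√1330/14)² = -95/14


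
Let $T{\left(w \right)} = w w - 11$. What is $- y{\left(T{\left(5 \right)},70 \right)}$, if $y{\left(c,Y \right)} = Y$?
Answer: $-70$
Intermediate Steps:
$T{\left(w \right)} = -11 + w^{2}$ ($T{\left(w \right)} = w^{2} - 11 = -11 + w^{2}$)
$- y{\left(T{\left(5 \right)},70 \right)} = \left(-1\right) 70 = -70$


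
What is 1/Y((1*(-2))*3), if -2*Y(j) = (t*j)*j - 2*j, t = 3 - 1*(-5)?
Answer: -1/150 ≈ -0.0066667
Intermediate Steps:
t = 8 (t = 3 + 5 = 8)
Y(j) = j - 4*j**2 (Y(j) = -((8*j)*j - 2*j)/2 = -(8*j**2 - 2*j)/2 = -(-2*j + 8*j**2)/2 = j - 4*j**2)
1/Y((1*(-2))*3) = 1/(((1*(-2))*3)*(1 - 4*1*(-2)*3)) = 1/((-2*3)*(1 - (-8)*3)) = 1/(-6*(1 - 4*(-6))) = 1/(-6*(1 + 24)) = 1/(-6*25) = 1/(-150) = -1/150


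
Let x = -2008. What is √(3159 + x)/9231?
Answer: √1151/9231 ≈ 0.0036753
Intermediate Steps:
√(3159 + x)/9231 = √(3159 - 2008)/9231 = √1151*(1/9231) = √1151/9231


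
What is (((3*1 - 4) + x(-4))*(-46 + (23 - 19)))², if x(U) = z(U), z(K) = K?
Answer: 44100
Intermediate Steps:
x(U) = U
(((3*1 - 4) + x(-4))*(-46 + (23 - 19)))² = (((3*1 - 4) - 4)*(-46 + (23 - 19)))² = (((3 - 4) - 4)*(-46 + 4))² = ((-1 - 4)*(-42))² = (-5*(-42))² = 210² = 44100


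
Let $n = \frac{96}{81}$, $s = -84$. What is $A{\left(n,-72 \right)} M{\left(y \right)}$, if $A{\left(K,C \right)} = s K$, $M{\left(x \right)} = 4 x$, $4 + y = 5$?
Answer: $- \frac{3584}{9} \approx -398.22$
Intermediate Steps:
$y = 1$ ($y = -4 + 5 = 1$)
$n = \frac{32}{27}$ ($n = 96 \cdot \frac{1}{81} = \frac{32}{27} \approx 1.1852$)
$A{\left(K,C \right)} = - 84 K$
$A{\left(n,-72 \right)} M{\left(y \right)} = \left(-84\right) \frac{32}{27} \cdot 4 \cdot 1 = \left(- \frac{896}{9}\right) 4 = - \frac{3584}{9}$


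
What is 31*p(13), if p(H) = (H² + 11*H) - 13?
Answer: 9269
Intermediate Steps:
p(H) = -13 + H² + 11*H
31*p(13) = 31*(-13 + 13² + 11*13) = 31*(-13 + 169 + 143) = 31*299 = 9269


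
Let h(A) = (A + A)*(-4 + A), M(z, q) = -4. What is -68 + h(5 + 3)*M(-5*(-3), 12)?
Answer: -324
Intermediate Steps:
h(A) = 2*A*(-4 + A) (h(A) = (2*A)*(-4 + A) = 2*A*(-4 + A))
-68 + h(5 + 3)*M(-5*(-3), 12) = -68 + (2*(5 + 3)*(-4 + (5 + 3)))*(-4) = -68 + (2*8*(-4 + 8))*(-4) = -68 + (2*8*4)*(-4) = -68 + 64*(-4) = -68 - 256 = -324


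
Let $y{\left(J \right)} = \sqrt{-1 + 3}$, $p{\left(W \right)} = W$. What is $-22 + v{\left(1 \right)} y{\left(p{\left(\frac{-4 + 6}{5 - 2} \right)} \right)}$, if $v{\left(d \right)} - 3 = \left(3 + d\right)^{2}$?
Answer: $-22 + 19 \sqrt{2} \approx 4.8701$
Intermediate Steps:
$v{\left(d \right)} = 3 + \left(3 + d\right)^{2}$
$y{\left(J \right)} = \sqrt{2}$
$-22 + v{\left(1 \right)} y{\left(p{\left(\frac{-4 + 6}{5 - 2} \right)} \right)} = -22 + \left(3 + \left(3 + 1\right)^{2}\right) \sqrt{2} = -22 + \left(3 + 4^{2}\right) \sqrt{2} = -22 + \left(3 + 16\right) \sqrt{2} = -22 + 19 \sqrt{2}$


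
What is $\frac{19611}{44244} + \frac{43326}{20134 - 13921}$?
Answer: $\frac{75509581}{10181036} \approx 7.4167$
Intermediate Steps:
$\frac{19611}{44244} + \frac{43326}{20134 - 13921} = 19611 \cdot \frac{1}{44244} + \frac{43326}{20134 - 13921} = \frac{2179}{4916} + \frac{43326}{6213} = \frac{2179}{4916} + 43326 \cdot \frac{1}{6213} = \frac{2179}{4916} + \frac{14442}{2071} = \frac{75509581}{10181036}$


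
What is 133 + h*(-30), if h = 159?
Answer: -4637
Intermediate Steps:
133 + h*(-30) = 133 + 159*(-30) = 133 - 4770 = -4637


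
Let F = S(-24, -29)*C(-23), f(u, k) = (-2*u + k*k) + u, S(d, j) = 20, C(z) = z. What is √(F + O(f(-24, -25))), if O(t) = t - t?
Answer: 2*I*√115 ≈ 21.448*I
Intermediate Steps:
f(u, k) = k² - u (f(u, k) = (-2*u + k²) + u = (k² - 2*u) + u = k² - u)
O(t) = 0
F = -460 (F = 20*(-23) = -460)
√(F + O(f(-24, -25))) = √(-460 + 0) = √(-460) = 2*I*√115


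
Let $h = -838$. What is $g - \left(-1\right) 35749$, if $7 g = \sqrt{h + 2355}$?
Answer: $35749 + \frac{\sqrt{1517}}{7} \approx 35755.0$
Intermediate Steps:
$g = \frac{\sqrt{1517}}{7}$ ($g = \frac{\sqrt{-838 + 2355}}{7} = \frac{\sqrt{1517}}{7} \approx 5.5641$)
$g - \left(-1\right) 35749 = \frac{\sqrt{1517}}{7} - \left(-1\right) 35749 = \frac{\sqrt{1517}}{7} - -35749 = \frac{\sqrt{1517}}{7} + 35749 = 35749 + \frac{\sqrt{1517}}{7}$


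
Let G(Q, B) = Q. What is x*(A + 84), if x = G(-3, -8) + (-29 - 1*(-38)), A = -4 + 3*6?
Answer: 588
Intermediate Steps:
A = 14 (A = -4 + 18 = 14)
x = 6 (x = -3 + (-29 - 1*(-38)) = -3 + (-29 + 38) = -3 + 9 = 6)
x*(A + 84) = 6*(14 + 84) = 6*98 = 588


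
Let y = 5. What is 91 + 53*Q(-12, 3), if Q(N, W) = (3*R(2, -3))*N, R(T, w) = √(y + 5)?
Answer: 91 - 1908*√10 ≈ -5942.6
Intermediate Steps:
R(T, w) = √10 (R(T, w) = √(5 + 5) = √10)
Q(N, W) = 3*N*√10 (Q(N, W) = (3*√10)*N = 3*N*√10)
91 + 53*Q(-12, 3) = 91 + 53*(3*(-12)*√10) = 91 + 53*(-36*√10) = 91 - 1908*√10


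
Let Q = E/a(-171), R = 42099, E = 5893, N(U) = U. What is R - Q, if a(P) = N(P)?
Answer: 7204822/171 ≈ 42133.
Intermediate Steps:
a(P) = P
Q = -5893/171 (Q = 5893/(-171) = 5893*(-1/171) = -5893/171 ≈ -34.462)
R - Q = 42099 - 1*(-5893/171) = 42099 + 5893/171 = 7204822/171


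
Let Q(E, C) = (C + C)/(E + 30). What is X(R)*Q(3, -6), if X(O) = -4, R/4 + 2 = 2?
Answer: 16/11 ≈ 1.4545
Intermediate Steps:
R = 0 (R = -8 + 4*2 = -8 + 8 = 0)
Q(E, C) = 2*C/(30 + E) (Q(E, C) = (2*C)/(30 + E) = 2*C/(30 + E))
X(R)*Q(3, -6) = -8*(-6)/(30 + 3) = -8*(-6)/33 = -4*(-4/11) = 16/11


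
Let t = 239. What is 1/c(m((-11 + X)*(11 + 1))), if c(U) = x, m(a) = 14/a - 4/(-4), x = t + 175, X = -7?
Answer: 1/414 ≈ 0.0024155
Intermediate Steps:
x = 414 (x = 239 + 175 = 414)
m(a) = 1 + 14/a (m(a) = 14/a - 4*(-¼) = 14/a + 1 = 1 + 14/a)
c(U) = 414
1/c(m((-11 + X)*(11 + 1))) = 1/414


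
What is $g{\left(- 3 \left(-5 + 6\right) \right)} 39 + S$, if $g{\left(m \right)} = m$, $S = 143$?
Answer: $26$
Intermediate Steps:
$g{\left(- 3 \left(-5 + 6\right) \right)} 39 + S = - 3 \left(-5 + 6\right) 39 + 143 = \left(-3\right) 1 \cdot 39 + 143 = \left(-3\right) 39 + 143 = -117 + 143 = 26$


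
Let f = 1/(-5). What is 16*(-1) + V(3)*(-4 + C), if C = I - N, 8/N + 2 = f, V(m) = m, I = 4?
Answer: -56/11 ≈ -5.0909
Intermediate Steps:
f = -⅕ ≈ -0.20000
N = -40/11 (N = 8/(-2 - ⅕) = 8/(-11/5) = 8*(-5/11) = -40/11 ≈ -3.6364)
C = 84/11 (C = 4 - 1*(-40/11) = 4 + 40/11 = 84/11 ≈ 7.6364)
16*(-1) + V(3)*(-4 + C) = 16*(-1) + 3*(-4 + 84/11) = -16 + 3*(40/11) = -16 + 120/11 = -56/11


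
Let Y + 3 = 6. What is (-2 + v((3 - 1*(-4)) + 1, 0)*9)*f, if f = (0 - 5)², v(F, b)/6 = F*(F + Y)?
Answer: 118750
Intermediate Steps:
Y = 3 (Y = -3 + 6 = 3)
v(F, b) = 6*F*(3 + F) (v(F, b) = 6*(F*(F + 3)) = 6*(F*(3 + F)) = 6*F*(3 + F))
f = 25 (f = (-5)² = 25)
(-2 + v((3 - 1*(-4)) + 1, 0)*9)*f = (-2 + (6*((3 - 1*(-4)) + 1)*(3 + ((3 - 1*(-4)) + 1)))*9)*25 = (-2 + (6*((3 + 4) + 1)*(3 + ((3 + 4) + 1)))*9)*25 = (-2 + (6*(7 + 1)*(3 + (7 + 1)))*9)*25 = (-2 + (6*8*(3 + 8))*9)*25 = (-2 + (6*8*11)*9)*25 = (-2 + 528*9)*25 = (-2 + 4752)*25 = 4750*25 = 118750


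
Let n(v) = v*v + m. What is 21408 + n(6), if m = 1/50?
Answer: 1072201/50 ≈ 21444.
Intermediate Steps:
m = 1/50 ≈ 0.020000
n(v) = 1/50 + v² (n(v) = v*v + 1/50 = v² + 1/50 = 1/50 + v²)
21408 + n(6) = 21408 + (1/50 + 6²) = 21408 + (1/50 + 36) = 21408 + 1801/50 = 1072201/50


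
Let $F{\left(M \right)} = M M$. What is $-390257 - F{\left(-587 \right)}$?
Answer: $-734826$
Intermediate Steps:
$F{\left(M \right)} = M^{2}$
$-390257 - F{\left(-587 \right)} = -390257 - \left(-587\right)^{2} = -390257 - 344569 = -734826$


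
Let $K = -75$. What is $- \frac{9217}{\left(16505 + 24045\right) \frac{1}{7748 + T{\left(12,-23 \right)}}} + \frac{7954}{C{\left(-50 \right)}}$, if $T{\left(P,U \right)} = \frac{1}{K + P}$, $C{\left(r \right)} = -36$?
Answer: $- \frac{2531732708}{1277325} \approx -1982.1$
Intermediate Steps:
$T{\left(P,U \right)} = \frac{1}{-75 + P}$
$- \frac{9217}{\left(16505 + 24045\right) \frac{1}{7748 + T{\left(12,-23 \right)}}} + \frac{7954}{C{\left(-50 \right)}} = - \frac{9217}{\left(16505 + 24045\right) \frac{1}{7748 + \frac{1}{-75 + 12}}} + \frac{7954}{-36} = - \frac{9217}{40550 \frac{1}{7748 + \frac{1}{-63}}} + 7954 \left(- \frac{1}{36}\right) = - \frac{9217}{40550 \frac{1}{7748 - \frac{1}{63}}} - \frac{3977}{18} = - \frac{9217}{40550 \frac{1}{\frac{488123}{63}}} - \frac{3977}{18} = - \frac{9217}{40550 \cdot \frac{63}{488123}} - \frac{3977}{18} = - \frac{9217}{\frac{2554650}{488123}} - \frac{3977}{18} = \left(-9217\right) \frac{488123}{2554650} - \frac{3977}{18} = - \frac{4499029691}{2554650} - \frac{3977}{18} = - \frac{2531732708}{1277325}$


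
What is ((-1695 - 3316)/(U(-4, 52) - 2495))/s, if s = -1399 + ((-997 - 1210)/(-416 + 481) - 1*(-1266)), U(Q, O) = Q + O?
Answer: -325715/26554844 ≈ -0.012266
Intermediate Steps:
U(Q, O) = O + Q
s = -10852/65 (s = -1399 + (-2207/65 + 1266) = -1399 + 80083/65 = -10852/65 ≈ -166.95)
((-1695 - 3316)/(U(-4, 52) - 2495))/s = ((-1695 - 3316)/((52 - 4) - 2495))/(-10852/65) = -5011/(48 - 2495)*(-65/10852) = -5011/(-2447)*(-65/10852) = -5011*(-1/2447)*(-65/10852) = (5011/2447)*(-65/10852) = -325715/26554844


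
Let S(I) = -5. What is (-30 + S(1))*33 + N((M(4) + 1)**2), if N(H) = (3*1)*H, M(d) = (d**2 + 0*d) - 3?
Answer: -567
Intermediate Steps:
M(d) = -3 + d**2 (M(d) = (d**2 + 0) - 3 = d**2 - 3 = -3 + d**2)
N(H) = 3*H
(-30 + S(1))*33 + N((M(4) + 1)**2) = (-30 - 5)*33 + 3*((-3 + 4**2) + 1)**2 = -35*33 + 3*((-3 + 16) + 1)**2 = -1155 + 3*(13 + 1)**2 = -1155 + 3*14**2 = -1155 + 3*196 = -1155 + 588 = -567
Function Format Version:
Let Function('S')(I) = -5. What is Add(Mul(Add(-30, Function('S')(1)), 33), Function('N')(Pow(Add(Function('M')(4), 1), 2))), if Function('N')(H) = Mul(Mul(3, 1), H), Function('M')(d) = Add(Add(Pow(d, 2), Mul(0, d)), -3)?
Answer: -567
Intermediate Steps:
Function('M')(d) = Add(-3, Pow(d, 2)) (Function('M')(d) = Add(Add(Pow(d, 2), 0), -3) = Add(Pow(d, 2), -3) = Add(-3, Pow(d, 2)))
Function('N')(H) = Mul(3, H)
Add(Mul(Add(-30, Function('S')(1)), 33), Function('N')(Pow(Add(Function('M')(4), 1), 2))) = Add(Mul(Add(-30, -5), 33), Mul(3, Pow(Add(Add(-3, Pow(4, 2)), 1), 2))) = Add(Mul(-35, 33), Mul(3, Pow(Add(Add(-3, 16), 1), 2))) = Add(-1155, Mul(3, Pow(Add(13, 1), 2))) = Add(-1155, Mul(3, Pow(14, 2))) = Add(-1155, Mul(3, 196)) = Add(-1155, 588) = -567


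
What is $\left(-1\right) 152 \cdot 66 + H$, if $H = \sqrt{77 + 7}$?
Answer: $-10032 + 2 \sqrt{21} \approx -10023.0$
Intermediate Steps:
$H = 2 \sqrt{21}$ ($H = \sqrt{84} = 2 \sqrt{21} \approx 9.1651$)
$\left(-1\right) 152 \cdot 66 + H = \left(-1\right) 152 \cdot 66 + 2 \sqrt{21} = \left(-152\right) 66 + 2 \sqrt{21} = -10032 + 2 \sqrt{21}$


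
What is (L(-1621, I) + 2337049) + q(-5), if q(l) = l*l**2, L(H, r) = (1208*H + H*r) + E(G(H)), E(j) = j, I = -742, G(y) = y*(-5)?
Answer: 1589643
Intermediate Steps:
G(y) = -5*y
L(H, r) = 1203*H + H*r (L(H, r) = (1208*H + H*r) - 5*H = 1203*H + H*r)
q(l) = l**3
(L(-1621, I) + 2337049) + q(-5) = (-1621*(1203 - 742) + 2337049) + (-5)**3 = (-1621*461 + 2337049) - 125 = (-747281 + 2337049) - 125 = 1589768 - 125 = 1589643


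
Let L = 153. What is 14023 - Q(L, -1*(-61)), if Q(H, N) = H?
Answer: 13870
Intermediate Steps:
14023 - Q(L, -1*(-61)) = 14023 - 1*153 = 14023 - 153 = 13870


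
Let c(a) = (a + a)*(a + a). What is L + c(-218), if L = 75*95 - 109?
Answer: 197112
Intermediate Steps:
c(a) = 4*a**2 (c(a) = (2*a)*(2*a) = 4*a**2)
L = 7016 (L = 7125 - 109 = 7016)
L + c(-218) = 7016 + 4*(-218)**2 = 7016 + 4*47524 = 7016 + 190096 = 197112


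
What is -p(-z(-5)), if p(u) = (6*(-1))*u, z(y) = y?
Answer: 30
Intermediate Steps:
p(u) = -6*u
-p(-z(-5)) = -(-6)*(-1*(-5)) = -(-6)*5 = -1*(-30) = 30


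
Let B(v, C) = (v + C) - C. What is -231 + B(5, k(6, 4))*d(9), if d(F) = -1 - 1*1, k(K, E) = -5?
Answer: -241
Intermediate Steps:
d(F) = -2 (d(F) = -1 - 1 = -2)
B(v, C) = v (B(v, C) = (C + v) - C = v)
-231 + B(5, k(6, 4))*d(9) = -231 + 5*(-2) = -231 - 10 = -241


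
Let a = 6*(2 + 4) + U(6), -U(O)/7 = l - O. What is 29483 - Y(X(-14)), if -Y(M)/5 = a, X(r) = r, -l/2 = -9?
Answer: 29243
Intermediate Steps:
l = 18 (l = -2*(-9) = 18)
U(O) = -126 + 7*O (U(O) = -7*(18 - O) = -126 + 7*O)
a = -48 (a = 6*(2 + 4) + (-126 + 7*6) = 6*6 + (-126 + 42) = 36 - 84 = -48)
Y(M) = 240 (Y(M) = -5*(-48) = 240)
29483 - Y(X(-14)) = 29483 - 1*240 = 29483 - 240 = 29243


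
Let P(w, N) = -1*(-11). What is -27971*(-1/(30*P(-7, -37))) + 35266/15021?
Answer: 143930057/1652310 ≈ 87.108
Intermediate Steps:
P(w, N) = 11
-27971*(-1/(30*P(-7, -37))) + 35266/15021 = -27971/((-30*11)) + 35266/15021 = -27971/(-330) + 35266*(1/15021) = -27971*(-1/330) + 35266/15021 = 27971/330 + 35266/15021 = 143930057/1652310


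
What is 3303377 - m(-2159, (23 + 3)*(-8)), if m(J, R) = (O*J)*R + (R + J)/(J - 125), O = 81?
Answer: -75535205587/2284 ≈ -3.3071e+7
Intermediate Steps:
m(J, R) = (J + R)/(-125 + J) + 81*J*R (m(J, R) = (81*J)*R + (R + J)/(J - 125) = 81*J*R + (J + R)/(-125 + J) = (J + R)/(-125 + J) + 81*J*R)
3303377 - m(-2159, (23 + 3)*(-8)) = 3303377 - (-2159 + (23 + 3)*(-8) - 10125*(-2159)*(23 + 3)*(-8) + 81*((23 + 3)*(-8))*(-2159)²)/(-125 - 2159) = 3303377 - (-2159 + 26*(-8) - 10125*(-2159)*26*(-8) + 81*(26*(-8))*4661281)/(-2284) = 3303377 - (-1)*(-2159 - 208 - 10125*(-2159)*(-208) + 81*(-208)*4661281)/2284 = 3303377 - (-1)*(-2159 - 208 - 4546854000 - 78533262288)/2284 = 3303377 - (-1)*(-83080118655)/2284 = 3303377 - 1*83080118655/2284 = 3303377 - 83080118655/2284 = -75535205587/2284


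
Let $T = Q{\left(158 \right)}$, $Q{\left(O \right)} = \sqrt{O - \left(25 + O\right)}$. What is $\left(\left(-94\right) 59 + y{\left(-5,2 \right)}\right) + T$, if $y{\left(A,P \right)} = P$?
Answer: $-5544 + 5 i \approx -5544.0 + 5.0 i$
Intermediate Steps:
$Q{\left(O \right)} = 5 i$ ($Q{\left(O \right)} = \sqrt{-25} = 5 i$)
$T = 5 i \approx 5.0 i$
$\left(\left(-94\right) 59 + y{\left(-5,2 \right)}\right) + T = \left(\left(-94\right) 59 + 2\right) + 5 i = \left(-5546 + 2\right) + 5 i = -5544 + 5 i$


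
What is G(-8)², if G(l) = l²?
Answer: 4096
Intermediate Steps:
G(-8)² = ((-8)²)² = 64² = 4096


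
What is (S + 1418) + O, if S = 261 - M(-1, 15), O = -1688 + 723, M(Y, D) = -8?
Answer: 722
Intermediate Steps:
O = -965
S = 269 (S = 261 - 1*(-8) = 261 + 8 = 269)
(S + 1418) + O = (269 + 1418) - 965 = 1687 - 965 = 722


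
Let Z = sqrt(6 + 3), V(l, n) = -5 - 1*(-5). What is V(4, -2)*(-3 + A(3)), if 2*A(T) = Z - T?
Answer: 0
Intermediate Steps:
V(l, n) = 0 (V(l, n) = -5 + 5 = 0)
Z = 3 (Z = sqrt(9) = 3)
A(T) = 3/2 - T/2 (A(T) = (3 - T)/2 = 3/2 - T/2)
V(4, -2)*(-3 + A(3)) = 0*(-3 + (3/2 - 1/2*3)) = 0*(-3 + (3/2 - 3/2)) = 0*(-3 + 0) = 0*(-3) = 0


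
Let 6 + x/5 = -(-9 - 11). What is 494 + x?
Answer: 564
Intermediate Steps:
x = 70 (x = -30 + 5*(-(-9 - 11)) = -30 + 5*(-1*(-20)) = -30 + 5*20 = -30 + 100 = 70)
494 + x = 494 + 70 = 564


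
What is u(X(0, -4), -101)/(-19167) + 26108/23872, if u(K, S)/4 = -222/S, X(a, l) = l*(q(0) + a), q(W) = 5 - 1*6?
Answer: 4210034775/3851084752 ≈ 1.0932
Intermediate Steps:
q(W) = -1 (q(W) = 5 - 6 = -1)
X(a, l) = l*(-1 + a)
u(K, S) = -888/S (u(K, S) = 4*(-222/S) = -888/S)
u(X(0, -4), -101)/(-19167) + 26108/23872 = -888/(-101)/(-19167) + 26108/23872 = -888*(-1/101)*(-1/19167) + 26108*(1/23872) = (888/101)*(-1/19167) + 6527/5968 = -296/645289 + 6527/5968 = 4210034775/3851084752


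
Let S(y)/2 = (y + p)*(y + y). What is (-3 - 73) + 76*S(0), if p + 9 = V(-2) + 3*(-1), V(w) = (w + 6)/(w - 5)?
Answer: -76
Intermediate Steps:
V(w) = (6 + w)/(-5 + w)
p = -88/7 (p = -9 + ((6 - 2)/(-5 - 2) + 3*(-1)) = -9 + (4/(-7) - 3) = -9 + (-⅐*4 - 3) = -9 + (-4/7 - 3) = -9 - 25/7 = -88/7 ≈ -12.571)
S(y) = 4*y*(-88/7 + y) (S(y) = 2*((y - 88/7)*(y + y)) = 2*((-88/7 + y)*(2*y)) = 2*(2*y*(-88/7 + y)) = 4*y*(-88/7 + y))
(-3 - 73) + 76*S(0) = (-3 - 73) + 76*((4/7)*0*(-88 + 7*0)) = -76 + 76*((4/7)*0*(-88 + 0)) = -76 + 76*((4/7)*0*(-88)) = -76 + 76*0 = -76 + 0 = -76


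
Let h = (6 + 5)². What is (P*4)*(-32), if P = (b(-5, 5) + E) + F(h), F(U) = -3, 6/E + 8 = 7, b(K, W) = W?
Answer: 512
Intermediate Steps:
E = -6 (E = 6/(-8 + 7) = 6/(-1) = 6*(-1) = -6)
h = 121 (h = 11² = 121)
P = -4 (P = (5 - 6) - 3 = -1 - 3 = -4)
(P*4)*(-32) = -4*4*(-32) = -16*(-32) = 512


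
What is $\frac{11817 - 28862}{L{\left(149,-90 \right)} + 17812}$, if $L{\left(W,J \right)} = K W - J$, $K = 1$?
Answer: $- \frac{17045}{18051} \approx -0.94427$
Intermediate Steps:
$L{\left(W,J \right)} = W - J$ ($L{\left(W,J \right)} = 1 W - J = W - J$)
$\frac{11817 - 28862}{L{\left(149,-90 \right)} + 17812} = \frac{11817 - 28862}{\left(149 - -90\right) + 17812} = - \frac{17045}{\left(149 + 90\right) + 17812} = - \frac{17045}{239 + 17812} = - \frac{17045}{18051}$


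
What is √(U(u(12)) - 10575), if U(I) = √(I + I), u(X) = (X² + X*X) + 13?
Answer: √(-10575 + √602) ≈ 102.72*I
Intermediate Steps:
u(X) = 13 + 2*X² (u(X) = (X² + X²) + 13 = 2*X² + 13 = 13 + 2*X²)
U(I) = √2*√I (U(I) = √(2*I) = √2*√I)
√(U(u(12)) - 10575) = √(√2*√(13 + 2*12²) - 10575) = √(√2*√(13 + 2*144) - 10575) = √(√2*√(13 + 288) - 10575) = √(√2*√301 - 10575) = √(√602 - 10575) = √(-10575 + √602)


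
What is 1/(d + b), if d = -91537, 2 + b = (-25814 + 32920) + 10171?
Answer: -1/74262 ≈ -1.3466e-5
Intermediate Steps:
b = 17275 (b = -2 + ((-25814 + 32920) + 10171) = -2 + (7106 + 10171) = -2 + 17277 = 17275)
1/(d + b) = 1/(-91537 + 17275) = 1/(-74262) = -1/74262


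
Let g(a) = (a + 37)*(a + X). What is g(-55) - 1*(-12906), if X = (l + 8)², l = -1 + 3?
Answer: 12096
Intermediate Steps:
l = 2
X = 100 (X = (2 + 8)² = 10² = 100)
g(a) = (37 + a)*(100 + a) (g(a) = (a + 37)*(a + 100) = (37 + a)*(100 + a))
g(-55) - 1*(-12906) = (3700 + (-55)² + 137*(-55)) - 1*(-12906) = (3700 + 3025 - 7535) + 12906 = -810 + 12906 = 12096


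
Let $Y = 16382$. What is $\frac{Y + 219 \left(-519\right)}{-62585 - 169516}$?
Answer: $\frac{97279}{232101} \approx 0.41912$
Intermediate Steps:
$\frac{Y + 219 \left(-519\right)}{-62585 - 169516} = \frac{16382 + 219 \left(-519\right)}{-62585 - 169516} = \frac{16382 - 113661}{-232101} = \left(-97279\right) \left(- \frac{1}{232101}\right) = \frac{97279}{232101}$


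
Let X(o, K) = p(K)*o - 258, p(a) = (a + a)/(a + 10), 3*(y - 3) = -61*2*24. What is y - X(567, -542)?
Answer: -35536/19 ≈ -1870.3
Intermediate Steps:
y = -973 (y = 3 + (-61*2*24)/3 = 3 + (-122*24)/3 = 3 + (⅓)*(-2928) = 3 - 976 = -973)
p(a) = 2*a/(10 + a) (p(a) = (2*a)/(10 + a) = 2*a/(10 + a))
X(o, K) = -258 + 2*K*o/(10 + K) (X(o, K) = (2*K/(10 + K))*o - 258 = 2*K*o/(10 + K) - 258 = -258 + 2*K*o/(10 + K))
y - X(567, -542) = -973 - 2*(-1290 - 129*(-542) - 542*567)/(10 - 542) = -973 - 2*(-1290 + 69918 - 307314)/(-532) = -973 - 2*(-1)*(-238686)/532 = -973 - 1*17049/19 = -973 - 17049/19 = -35536/19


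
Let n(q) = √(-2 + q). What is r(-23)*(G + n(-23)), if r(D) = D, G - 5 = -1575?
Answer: 36110 - 115*I ≈ 36110.0 - 115.0*I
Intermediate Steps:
G = -1570 (G = 5 - 1575 = -1570)
r(-23)*(G + n(-23)) = -23*(-1570 + √(-2 - 23)) = -23*(-1570 + √(-25)) = -23*(-1570 + 5*I) = 36110 - 115*I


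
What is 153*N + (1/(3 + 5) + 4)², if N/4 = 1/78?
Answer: 20685/832 ≈ 24.862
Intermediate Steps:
N = 2/39 (N = 4/78 = 4*(1/78) = 2/39 ≈ 0.051282)
153*N + (1/(3 + 5) + 4)² = 153*(2/39) + (1/(3 + 5) + 4)² = 102/13 + (1/8 + 4)² = 102/13 + (⅛ + 4)² = 102/13 + (33/8)² = 102/13 + 1089/64 = 20685/832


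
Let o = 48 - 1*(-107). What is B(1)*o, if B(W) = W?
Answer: 155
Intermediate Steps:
o = 155 (o = 48 + 107 = 155)
B(1)*o = 1*155 = 155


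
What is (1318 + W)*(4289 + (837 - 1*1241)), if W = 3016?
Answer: 16837590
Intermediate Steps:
(1318 + W)*(4289 + (837 - 1*1241)) = (1318 + 3016)*(4289 + (837 - 1*1241)) = 4334*(4289 + (837 - 1241)) = 4334*(4289 - 404) = 4334*3885 = 16837590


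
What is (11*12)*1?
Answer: 132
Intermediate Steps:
(11*12)*1 = 132*1 = 132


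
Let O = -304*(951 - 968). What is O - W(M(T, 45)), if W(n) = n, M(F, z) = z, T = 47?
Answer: 5123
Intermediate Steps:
O = 5168 (O = -304*(-17) = 5168)
O - W(M(T, 45)) = 5168 - 1*45 = 5168 - 45 = 5123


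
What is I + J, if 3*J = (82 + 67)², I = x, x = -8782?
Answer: -4145/3 ≈ -1381.7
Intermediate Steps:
I = -8782
J = 22201/3 (J = (82 + 67)²/3 = (⅓)*149² = (⅓)*22201 = 22201/3 ≈ 7400.3)
I + J = -8782 + 22201/3 = -4145/3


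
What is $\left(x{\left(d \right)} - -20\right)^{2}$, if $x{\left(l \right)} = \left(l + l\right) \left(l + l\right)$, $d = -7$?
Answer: $46656$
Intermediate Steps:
$x{\left(l \right)} = 4 l^{2}$ ($x{\left(l \right)} = 2 l 2 l = 4 l^{2}$)
$\left(x{\left(d \right)} - -20\right)^{2} = \left(4 \left(-7\right)^{2} - -20\right)^{2} = \left(4 \cdot 49 + 20\right)^{2} = \left(196 + 20\right)^{2} = 216^{2} = 46656$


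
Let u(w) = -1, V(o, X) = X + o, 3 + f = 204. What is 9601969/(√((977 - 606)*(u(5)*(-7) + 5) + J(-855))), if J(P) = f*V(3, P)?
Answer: -9601969*I*√417/8340 ≈ -23511.0*I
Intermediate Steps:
f = 201 (f = -3 + 204 = 201)
J(P) = 603 + 201*P (J(P) = 201*(P + 3) = 201*(3 + P) = 603 + 201*P)
9601969/(√((977 - 606)*(u(5)*(-7) + 5) + J(-855))) = 9601969/(√((977 - 606)*(-1*(-7) + 5) + (603 + 201*(-855)))) = 9601969/(√(371*(7 + 5) + (603 - 171855))) = 9601969/(√(371*12 - 171252)) = 9601969/(√(4452 - 171252)) = 9601969/(√(-166800)) = 9601969/((20*I*√417)) = 9601969*(-I*√417/8340) = -9601969*I*√417/8340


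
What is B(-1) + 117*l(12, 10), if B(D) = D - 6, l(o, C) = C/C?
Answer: 110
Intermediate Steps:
l(o, C) = 1
B(D) = -6 + D
B(-1) + 117*l(12, 10) = (-6 - 1) + 117*1 = -7 + 117 = 110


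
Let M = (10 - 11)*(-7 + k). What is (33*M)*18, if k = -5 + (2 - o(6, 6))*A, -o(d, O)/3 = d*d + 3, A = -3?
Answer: 219186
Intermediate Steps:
o(d, O) = -9 - 3*d² (o(d, O) = -3*(d*d + 3) = -3*(d² + 3) = -3*(3 + d²) = -9 - 3*d²)
k = -362 (k = -5 + (2 - (-9 - 3*6²))*(-3) = -5 + (2 - (-9 - 3*36))*(-3) = -5 + (2 - (-9 - 108))*(-3) = -5 + (2 - 1*(-117))*(-3) = -5 + (2 + 117)*(-3) = -5 + 119*(-3) = -5 - 357 = -362)
M = 369 (M = (10 - 11)*(-7 - 362) = -1*(-369) = 369)
(33*M)*18 = (33*369)*18 = 12177*18 = 219186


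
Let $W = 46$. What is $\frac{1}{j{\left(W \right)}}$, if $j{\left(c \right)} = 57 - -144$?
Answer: $\frac{1}{201} \approx 0.0049751$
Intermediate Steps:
$j{\left(c \right)} = 201$ ($j{\left(c \right)} = 57 + 144 = 201$)
$\frac{1}{j{\left(W \right)}} = \frac{1}{201}$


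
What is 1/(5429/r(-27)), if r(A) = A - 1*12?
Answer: -39/5429 ≈ -0.0071836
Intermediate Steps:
r(A) = -12 + A (r(A) = A - 12 = -12 + A)
1/(5429/r(-27)) = 1/(5429/(-12 - 27)) = 1/(5429/(-39)) = 1/(5429*(-1/39)) = 1/(-5429/39) = -39/5429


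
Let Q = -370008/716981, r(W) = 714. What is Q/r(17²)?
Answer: -61668/85320739 ≈ -0.00072278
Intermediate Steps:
Q = -370008/716981 (Q = -370008*1/716981 = -370008/716981 ≈ -0.51606)
Q/r(17²) = -370008/716981/714 = -370008/716981*1/714 = -61668/85320739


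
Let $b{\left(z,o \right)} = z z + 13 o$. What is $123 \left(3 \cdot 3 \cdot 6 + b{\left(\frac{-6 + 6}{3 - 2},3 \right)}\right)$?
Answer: $11439$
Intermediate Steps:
$b{\left(z,o \right)} = z^{2} + 13 o$
$123 \left(3 \cdot 3 \cdot 6 + b{\left(\frac{-6 + 6}{3 - 2},3 \right)}\right) = 123 \left(3 \cdot 3 \cdot 6 + \left(\left(\frac{-6 + 6}{3 - 2}\right)^{2} + 13 \cdot 3\right)\right) = 123 \left(9 \cdot 6 + \left(\left(\frac{0}{1}\right)^{2} + 39\right)\right) = 123 \left(54 + \left(\left(0 \cdot 1\right)^{2} + 39\right)\right) = 123 \left(54 + \left(0^{2} + 39\right)\right) = 123 \left(54 + \left(0 + 39\right)\right) = 123 \left(54 + 39\right) = 123 \cdot 93 = 11439$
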